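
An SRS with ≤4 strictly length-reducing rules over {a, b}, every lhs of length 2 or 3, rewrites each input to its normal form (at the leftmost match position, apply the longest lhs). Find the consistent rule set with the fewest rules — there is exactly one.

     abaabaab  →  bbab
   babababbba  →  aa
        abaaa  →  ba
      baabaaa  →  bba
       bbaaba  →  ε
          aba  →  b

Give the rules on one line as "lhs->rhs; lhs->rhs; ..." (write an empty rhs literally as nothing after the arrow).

  | abaabaab => babaab => bbab
  | babababbba => bbbabbba => abbba => aa
  | abaaa => baa => ba
  | baabaaa => babaaa => bbaa => bba

aba->b; baa->ba; bbb->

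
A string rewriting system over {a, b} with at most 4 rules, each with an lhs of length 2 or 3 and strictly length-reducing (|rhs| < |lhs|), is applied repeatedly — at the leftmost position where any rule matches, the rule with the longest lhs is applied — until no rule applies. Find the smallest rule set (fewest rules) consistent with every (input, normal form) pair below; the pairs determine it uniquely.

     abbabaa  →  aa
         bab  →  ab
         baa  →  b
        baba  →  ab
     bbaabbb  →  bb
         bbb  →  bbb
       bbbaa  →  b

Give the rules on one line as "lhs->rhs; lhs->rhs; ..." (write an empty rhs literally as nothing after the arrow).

  | abbabaa => aabaa => aa
  | bab => ab
  | baa => ba => b
  | baba => aba => ab

aab->; ba->b; bab->ab; bba->a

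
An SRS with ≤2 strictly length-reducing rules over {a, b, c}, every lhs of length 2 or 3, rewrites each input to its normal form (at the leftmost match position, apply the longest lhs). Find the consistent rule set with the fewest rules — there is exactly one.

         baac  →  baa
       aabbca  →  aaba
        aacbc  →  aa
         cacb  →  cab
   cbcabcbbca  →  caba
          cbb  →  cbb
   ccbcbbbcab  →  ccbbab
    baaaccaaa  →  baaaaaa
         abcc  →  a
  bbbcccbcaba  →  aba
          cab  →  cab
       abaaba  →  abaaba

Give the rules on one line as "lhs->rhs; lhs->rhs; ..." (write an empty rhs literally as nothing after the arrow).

ac->a; bc->

  | baac => baa
  | aabbca => aaba
  | aacbc => aabc => aa
  | cacb => cab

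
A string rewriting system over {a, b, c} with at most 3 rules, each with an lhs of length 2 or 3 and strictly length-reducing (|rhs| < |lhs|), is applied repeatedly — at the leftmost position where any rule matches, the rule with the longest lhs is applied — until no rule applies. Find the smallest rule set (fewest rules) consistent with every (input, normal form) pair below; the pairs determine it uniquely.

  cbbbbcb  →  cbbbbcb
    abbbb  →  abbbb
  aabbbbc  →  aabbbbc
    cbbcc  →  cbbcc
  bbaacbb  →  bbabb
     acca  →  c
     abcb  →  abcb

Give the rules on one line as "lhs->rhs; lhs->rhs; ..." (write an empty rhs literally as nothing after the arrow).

  | cbbbbcb
  | abbbb
  | aabbbbc
  | cbbcc

ac->; ca->c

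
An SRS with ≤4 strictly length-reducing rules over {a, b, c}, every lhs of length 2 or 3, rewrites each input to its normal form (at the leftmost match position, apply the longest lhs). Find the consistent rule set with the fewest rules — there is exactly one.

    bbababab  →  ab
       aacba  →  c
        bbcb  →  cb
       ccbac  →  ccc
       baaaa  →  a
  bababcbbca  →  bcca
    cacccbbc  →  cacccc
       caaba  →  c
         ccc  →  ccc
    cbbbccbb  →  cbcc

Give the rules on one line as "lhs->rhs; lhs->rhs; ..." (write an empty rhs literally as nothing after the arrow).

aa->; ba->; bb->

  | bbababab => ababab => abab => ab
  | aacba => cba => c
  | bbcb => cb
  | ccbac => ccc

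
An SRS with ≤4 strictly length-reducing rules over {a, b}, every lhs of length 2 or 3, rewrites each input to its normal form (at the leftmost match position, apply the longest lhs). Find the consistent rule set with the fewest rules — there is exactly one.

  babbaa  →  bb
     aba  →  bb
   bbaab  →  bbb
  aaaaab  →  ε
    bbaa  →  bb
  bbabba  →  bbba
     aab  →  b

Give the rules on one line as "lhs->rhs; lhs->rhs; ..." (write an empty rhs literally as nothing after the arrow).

aa->; ab->; aba->bb

  | babbaa => bbaa => bb
  | aba => bb
  | bbaab => bbb
  | aaaaab => aaab => ab => ε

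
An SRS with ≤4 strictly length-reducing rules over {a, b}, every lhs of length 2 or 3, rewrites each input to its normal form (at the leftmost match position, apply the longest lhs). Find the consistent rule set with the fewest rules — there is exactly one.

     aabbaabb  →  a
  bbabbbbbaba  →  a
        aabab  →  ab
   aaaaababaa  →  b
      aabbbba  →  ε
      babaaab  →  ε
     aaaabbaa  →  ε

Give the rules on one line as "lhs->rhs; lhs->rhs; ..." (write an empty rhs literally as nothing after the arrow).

aa->b; ba->; bb->

  | aabbaabb => bbbaabb => baabb => abb => a
  | bbabbbbbaba => abbbbbaba => abbbaba => ababa => aba => a
  | aabab => bbab => ab
  | aaaaababaa => baaababaa => aababaa => bbabaa => abaa => aa => b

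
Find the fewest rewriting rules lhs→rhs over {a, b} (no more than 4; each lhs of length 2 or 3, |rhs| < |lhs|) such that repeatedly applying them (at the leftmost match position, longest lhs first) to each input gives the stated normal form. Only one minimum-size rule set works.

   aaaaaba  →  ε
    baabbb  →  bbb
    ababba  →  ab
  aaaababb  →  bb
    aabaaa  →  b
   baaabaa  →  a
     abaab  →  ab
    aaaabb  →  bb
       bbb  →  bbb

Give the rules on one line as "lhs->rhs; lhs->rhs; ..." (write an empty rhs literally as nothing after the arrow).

aaa->b; ba->; baa->

  | aaaaaba => baaba => ba => ε
  | baabbb => bbb
  | ababba => abba => ab
  | aaaababb => bababb => babb => bb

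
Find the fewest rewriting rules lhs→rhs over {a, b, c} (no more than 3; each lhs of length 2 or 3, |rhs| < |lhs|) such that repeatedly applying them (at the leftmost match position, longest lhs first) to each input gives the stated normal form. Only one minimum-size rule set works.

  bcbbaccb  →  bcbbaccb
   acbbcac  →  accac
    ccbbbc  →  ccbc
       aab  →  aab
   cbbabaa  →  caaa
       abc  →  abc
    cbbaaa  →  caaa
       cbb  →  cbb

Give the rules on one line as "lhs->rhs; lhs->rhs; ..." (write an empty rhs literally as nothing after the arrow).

baa->aa; bbc->c

  | bcbbaccb
  | acbbcac => accac
  | ccbbbc => ccbc
  | aab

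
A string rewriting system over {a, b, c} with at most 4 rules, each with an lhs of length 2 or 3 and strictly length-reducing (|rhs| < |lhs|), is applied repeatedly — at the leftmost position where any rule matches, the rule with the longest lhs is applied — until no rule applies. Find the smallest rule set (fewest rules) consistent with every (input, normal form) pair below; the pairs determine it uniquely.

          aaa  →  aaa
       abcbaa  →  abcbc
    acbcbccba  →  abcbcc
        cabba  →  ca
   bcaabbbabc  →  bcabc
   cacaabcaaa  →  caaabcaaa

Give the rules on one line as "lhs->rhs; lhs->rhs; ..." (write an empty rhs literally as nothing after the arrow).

  | aaa
  | abcbaa => abcbc
  | acbcbccba => abcbccba => abcbcc
  | cabba => ca

abb->; ac->a; ba->; baa->bc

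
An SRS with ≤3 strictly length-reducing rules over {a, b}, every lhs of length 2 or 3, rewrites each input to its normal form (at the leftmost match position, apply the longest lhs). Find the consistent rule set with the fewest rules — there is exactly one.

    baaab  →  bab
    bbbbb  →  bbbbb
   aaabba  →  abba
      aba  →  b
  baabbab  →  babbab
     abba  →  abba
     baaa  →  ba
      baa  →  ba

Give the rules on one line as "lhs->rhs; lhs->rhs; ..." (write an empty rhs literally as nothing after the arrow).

aa->a; aba->b

  | baaab => baab => bab
  | bbbbb
  | aaabba => aabba => abba
  | aba => b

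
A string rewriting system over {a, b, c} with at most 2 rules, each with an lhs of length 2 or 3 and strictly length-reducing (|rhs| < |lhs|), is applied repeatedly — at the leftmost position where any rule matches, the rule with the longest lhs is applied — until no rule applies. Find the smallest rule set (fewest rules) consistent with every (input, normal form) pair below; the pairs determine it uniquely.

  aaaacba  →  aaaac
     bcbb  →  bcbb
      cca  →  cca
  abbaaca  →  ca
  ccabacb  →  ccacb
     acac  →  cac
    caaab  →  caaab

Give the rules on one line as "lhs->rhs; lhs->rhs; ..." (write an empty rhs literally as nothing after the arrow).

aca->ca; ba->

  | aaaacba => aaaac
  | bcbb
  | cca
  | abbaaca => abaca => aca => ca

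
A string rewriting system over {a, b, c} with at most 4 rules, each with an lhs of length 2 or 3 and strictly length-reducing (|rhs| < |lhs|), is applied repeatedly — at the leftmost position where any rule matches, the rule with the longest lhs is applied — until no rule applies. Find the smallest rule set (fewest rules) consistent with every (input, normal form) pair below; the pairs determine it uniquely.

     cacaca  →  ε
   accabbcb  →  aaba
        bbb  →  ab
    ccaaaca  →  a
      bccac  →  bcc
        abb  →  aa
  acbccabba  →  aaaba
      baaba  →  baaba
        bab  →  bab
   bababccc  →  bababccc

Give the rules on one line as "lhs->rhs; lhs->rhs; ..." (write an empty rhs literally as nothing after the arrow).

bb->a; ca->; cb->a

  | cacaca => caca => ca => ε
  | accabbcb => acbbcb => aabcb => aaba
  | bbb => ab
  | ccaaaca => caaca => aca => a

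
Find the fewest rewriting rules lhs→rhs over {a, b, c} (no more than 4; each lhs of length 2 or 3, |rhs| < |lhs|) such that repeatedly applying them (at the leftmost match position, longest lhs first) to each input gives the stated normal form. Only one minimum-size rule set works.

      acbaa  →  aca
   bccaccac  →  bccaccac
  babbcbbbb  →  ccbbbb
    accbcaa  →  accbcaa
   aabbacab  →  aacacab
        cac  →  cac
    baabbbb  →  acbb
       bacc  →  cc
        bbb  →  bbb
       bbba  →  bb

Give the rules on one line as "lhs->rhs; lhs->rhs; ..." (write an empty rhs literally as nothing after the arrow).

abb->ac; ba->; bbc->cc

  | acbaa => aca
  | bccaccac
  | babbcbbbb => bbcbbbb => ccbbbb
  | accbcaa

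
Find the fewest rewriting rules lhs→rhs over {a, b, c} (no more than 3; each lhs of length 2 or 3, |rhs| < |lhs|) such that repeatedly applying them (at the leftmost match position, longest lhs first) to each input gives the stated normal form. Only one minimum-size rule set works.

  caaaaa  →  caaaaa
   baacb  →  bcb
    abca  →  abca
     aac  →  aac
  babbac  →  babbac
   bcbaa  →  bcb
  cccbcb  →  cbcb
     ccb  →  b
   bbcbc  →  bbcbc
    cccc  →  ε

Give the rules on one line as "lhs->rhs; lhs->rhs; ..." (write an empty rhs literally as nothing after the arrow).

baa->b; cc->

  | caaaaa
  | baacb => bcb
  | abca
  | aac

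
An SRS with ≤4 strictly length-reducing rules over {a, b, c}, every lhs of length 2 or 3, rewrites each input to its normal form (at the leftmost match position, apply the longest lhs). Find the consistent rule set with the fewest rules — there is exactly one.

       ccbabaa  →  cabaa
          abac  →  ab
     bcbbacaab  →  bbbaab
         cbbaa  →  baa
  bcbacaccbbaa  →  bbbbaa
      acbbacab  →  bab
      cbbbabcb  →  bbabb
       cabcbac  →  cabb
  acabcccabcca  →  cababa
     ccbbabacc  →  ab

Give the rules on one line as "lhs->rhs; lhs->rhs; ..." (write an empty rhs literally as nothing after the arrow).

  | ccbabaa => cabaa
  | abac => abc => ab
  | bcbbacaab => bbbacaab => bbbcaab => bbbaab
  | cbbaa => baa

ac->c; bc->b; cb->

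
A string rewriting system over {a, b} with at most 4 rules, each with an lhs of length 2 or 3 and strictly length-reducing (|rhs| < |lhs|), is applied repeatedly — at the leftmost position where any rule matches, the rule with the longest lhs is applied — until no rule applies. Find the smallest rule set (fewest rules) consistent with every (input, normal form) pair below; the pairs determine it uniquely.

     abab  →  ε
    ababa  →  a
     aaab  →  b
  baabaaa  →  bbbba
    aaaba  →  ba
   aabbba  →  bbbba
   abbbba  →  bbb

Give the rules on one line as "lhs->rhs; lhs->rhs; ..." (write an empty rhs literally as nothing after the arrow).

  | abab => ab => ε
  | ababa => aba => a
  | aaab => bab => b
  | baabaaa => bbbaaa => bbbba

aa->b; ab->; abb->ba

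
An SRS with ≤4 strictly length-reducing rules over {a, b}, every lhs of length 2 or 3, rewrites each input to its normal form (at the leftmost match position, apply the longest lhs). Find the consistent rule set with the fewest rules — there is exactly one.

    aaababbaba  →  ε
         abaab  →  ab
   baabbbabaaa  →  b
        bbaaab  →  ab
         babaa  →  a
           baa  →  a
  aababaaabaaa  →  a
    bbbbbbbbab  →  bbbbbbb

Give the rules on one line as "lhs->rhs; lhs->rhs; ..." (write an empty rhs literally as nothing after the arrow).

  | aaababbaba => bbabbaba => bbaba => ba => ε
  | abaab => aab => ab
  | baabbbabaaa => abbbabaaa => abbaaa => aaa => b
  | bbaaab => aab => ab

aa->a; aaa->b; ba->; bba->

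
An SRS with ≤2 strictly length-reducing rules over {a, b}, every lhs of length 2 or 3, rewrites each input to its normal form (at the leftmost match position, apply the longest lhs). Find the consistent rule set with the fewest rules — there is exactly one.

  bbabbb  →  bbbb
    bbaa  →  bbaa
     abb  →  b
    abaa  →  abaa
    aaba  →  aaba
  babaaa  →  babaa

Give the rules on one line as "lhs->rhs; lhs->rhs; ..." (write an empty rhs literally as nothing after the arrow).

aaa->aa; abb->b

  | bbabbb => bbbb
  | bbaa
  | abb => b
  | abaa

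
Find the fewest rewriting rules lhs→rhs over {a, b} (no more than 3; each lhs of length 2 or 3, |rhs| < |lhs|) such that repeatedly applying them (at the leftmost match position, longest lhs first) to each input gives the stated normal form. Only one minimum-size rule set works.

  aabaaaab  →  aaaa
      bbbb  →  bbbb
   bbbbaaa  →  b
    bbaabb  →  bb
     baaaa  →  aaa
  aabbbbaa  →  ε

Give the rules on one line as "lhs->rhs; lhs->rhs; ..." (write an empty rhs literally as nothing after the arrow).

ab->; ba->

  | aabaaaab => aaaaab => aaaa
  | bbbb
  | bbbbaaa => bbbaa => bba => b
  | bbaabb => babb => bb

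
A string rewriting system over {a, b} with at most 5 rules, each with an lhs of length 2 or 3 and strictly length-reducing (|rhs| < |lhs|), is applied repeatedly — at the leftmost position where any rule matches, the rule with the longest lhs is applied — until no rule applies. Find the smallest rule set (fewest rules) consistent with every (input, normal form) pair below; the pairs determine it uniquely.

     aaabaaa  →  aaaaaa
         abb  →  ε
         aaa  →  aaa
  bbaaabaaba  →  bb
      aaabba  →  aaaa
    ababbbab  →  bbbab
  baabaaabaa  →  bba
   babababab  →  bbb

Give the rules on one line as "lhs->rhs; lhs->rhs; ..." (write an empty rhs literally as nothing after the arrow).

  | aaabaaa => aaaaaa
  | abb => ε
  | aaa
  | bbaaabaaba => bbabaaba => bbaba => bb

aab->aa; aba->; abb->; baa->b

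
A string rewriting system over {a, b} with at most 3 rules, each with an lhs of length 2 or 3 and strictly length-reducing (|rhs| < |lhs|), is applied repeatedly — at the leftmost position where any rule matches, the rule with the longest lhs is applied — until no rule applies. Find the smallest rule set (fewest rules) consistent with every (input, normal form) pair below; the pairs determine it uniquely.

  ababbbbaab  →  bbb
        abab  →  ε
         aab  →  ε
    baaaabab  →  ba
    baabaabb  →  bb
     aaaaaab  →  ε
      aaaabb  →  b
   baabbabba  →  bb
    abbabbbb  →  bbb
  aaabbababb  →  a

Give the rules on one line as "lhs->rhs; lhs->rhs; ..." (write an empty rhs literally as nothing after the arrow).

  | ababbbbaab => aabbbbaab => bbbaab => bbb
  | abab => aab => ε
  | aab => ε
  | baaaabab => baabab => bab => ba

aa->; aab->; ab->a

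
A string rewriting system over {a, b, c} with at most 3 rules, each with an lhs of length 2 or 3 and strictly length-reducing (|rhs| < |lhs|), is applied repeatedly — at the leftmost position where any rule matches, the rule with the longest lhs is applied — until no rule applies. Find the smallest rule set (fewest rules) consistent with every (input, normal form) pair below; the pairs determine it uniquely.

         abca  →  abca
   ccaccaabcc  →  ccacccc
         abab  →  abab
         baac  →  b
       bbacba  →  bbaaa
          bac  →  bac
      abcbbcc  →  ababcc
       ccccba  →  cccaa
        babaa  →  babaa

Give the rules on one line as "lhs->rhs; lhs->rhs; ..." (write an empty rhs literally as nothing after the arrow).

aab->; aac->; cb->a

  | abca
  | ccaccaabcc => ccacccc
  | abab
  | baac => b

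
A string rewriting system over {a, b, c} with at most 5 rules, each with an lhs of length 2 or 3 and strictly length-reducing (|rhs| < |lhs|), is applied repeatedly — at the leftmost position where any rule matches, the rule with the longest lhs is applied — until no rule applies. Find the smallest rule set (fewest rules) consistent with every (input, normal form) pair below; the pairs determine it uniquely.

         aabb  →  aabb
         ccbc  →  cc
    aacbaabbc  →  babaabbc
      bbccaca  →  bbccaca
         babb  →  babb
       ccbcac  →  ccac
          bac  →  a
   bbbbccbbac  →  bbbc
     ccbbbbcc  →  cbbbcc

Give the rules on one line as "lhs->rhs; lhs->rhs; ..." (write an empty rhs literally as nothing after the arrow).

  | aabb
  | ccbc => cc
  | aacbaabbc => babaabbc
  | bbccaca

aac->ba; bac->a; bca->c; ccb->c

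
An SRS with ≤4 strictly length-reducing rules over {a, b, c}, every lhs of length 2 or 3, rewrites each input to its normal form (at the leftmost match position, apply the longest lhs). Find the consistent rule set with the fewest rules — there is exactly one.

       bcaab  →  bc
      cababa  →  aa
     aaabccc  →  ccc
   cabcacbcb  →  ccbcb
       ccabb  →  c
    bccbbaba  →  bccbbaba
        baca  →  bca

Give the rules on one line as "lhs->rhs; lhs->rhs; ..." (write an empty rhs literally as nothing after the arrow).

  | bcaab => bc
  | cababa => aaaba => aa
  | aaabccc => accc => ccc
  | cabcacbcb => aacacbcb => acacbcb => cacbcb => ccbcb

aab->; ac->c; cab->aa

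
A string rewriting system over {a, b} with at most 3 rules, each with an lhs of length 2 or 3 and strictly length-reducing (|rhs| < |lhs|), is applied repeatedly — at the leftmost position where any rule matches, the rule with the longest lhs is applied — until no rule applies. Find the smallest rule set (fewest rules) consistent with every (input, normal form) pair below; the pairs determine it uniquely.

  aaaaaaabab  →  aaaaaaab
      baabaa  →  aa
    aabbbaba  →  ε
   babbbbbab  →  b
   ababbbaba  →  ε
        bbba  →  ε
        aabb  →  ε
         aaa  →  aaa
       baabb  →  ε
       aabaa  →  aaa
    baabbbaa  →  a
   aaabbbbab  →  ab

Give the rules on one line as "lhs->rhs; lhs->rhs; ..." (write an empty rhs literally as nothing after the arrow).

  | aaaaaaabab => aaaaaaab
  | baabaa => abaa => aa
  | aabbbaba => abbbaba => bbbaba => baba => ba => ε
  | babbbbbab => bbbbbab => bbbab => bab => b

abb->bb; ba->; bb->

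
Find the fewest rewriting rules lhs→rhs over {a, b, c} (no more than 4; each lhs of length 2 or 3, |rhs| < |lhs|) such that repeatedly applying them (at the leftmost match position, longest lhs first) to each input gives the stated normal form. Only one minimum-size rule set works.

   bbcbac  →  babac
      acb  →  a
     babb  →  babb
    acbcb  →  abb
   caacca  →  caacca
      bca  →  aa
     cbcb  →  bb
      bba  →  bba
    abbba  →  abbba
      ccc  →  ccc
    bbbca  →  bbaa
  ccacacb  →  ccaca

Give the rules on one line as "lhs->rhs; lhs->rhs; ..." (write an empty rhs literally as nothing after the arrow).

bc->a; cb->; cbc->b

  | bbcbac => babac
  | acb => a
  | babb
  | acbcb => abb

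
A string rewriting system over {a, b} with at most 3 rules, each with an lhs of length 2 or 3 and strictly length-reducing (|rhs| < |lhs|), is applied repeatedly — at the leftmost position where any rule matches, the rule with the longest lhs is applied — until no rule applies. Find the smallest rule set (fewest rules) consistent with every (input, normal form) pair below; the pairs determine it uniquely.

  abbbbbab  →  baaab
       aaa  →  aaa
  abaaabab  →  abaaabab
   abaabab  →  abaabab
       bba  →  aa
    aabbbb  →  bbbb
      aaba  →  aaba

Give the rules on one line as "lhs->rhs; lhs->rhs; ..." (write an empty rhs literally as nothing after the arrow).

abb->bb; bba->aa

  | abbbbbab => bbbbbab => bbbaab => baaab
  | aaa
  | abaaabab
  | abaabab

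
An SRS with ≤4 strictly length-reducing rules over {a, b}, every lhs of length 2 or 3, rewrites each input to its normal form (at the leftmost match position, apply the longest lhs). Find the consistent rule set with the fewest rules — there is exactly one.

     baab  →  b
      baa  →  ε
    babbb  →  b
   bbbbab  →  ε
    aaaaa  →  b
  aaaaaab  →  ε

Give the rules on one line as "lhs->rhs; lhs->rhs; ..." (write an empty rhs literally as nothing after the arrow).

aa->b; aaa->aa; ab->; bb->

  | baab => bbb => b
  | baa => bb => ε
  | babbb => bbb => b
  | bbbbab => bbab => ab => ε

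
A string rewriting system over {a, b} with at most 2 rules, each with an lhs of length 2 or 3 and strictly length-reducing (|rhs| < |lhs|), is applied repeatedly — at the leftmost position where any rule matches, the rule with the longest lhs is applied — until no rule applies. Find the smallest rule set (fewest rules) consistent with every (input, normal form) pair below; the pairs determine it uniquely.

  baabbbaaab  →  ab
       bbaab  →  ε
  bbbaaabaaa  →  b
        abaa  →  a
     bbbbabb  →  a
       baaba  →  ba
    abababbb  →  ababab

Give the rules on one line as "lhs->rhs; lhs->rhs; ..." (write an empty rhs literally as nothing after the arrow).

aa->b; bb->

  | baabbbaaab => bbbbbaaab => bbbaaab => baaab => bbab => ab
  | bbaab => aab => bb => ε
  | bbbaaabaaa => baaabaaa => bbabaaa => abaaa => abba => aa => b
  | abaa => abb => a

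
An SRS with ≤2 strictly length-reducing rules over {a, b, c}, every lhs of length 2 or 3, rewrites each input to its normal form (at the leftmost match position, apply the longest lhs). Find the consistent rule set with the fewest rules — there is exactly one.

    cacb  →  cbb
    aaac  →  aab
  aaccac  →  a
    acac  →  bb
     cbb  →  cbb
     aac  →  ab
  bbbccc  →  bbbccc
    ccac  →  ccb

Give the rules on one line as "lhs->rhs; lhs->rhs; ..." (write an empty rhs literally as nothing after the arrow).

  | cacb => cbb
  | aaac => aab
  | aaccac => abcac => abcb => a
  | acac => bac => bb

ac->b; bcb->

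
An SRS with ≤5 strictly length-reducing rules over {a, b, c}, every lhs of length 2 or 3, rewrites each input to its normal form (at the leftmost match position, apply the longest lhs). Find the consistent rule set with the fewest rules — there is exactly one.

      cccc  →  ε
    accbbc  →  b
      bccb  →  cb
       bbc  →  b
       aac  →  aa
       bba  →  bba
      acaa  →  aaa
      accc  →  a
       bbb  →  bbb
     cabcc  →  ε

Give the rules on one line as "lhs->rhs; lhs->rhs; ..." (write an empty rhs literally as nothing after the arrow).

  | cccc => cc => ε
  | accbbc => acbbc => abbc => bbc => b
  | bccb => cb
  | bbc => b

ab->b; ac->a; bc->; cc->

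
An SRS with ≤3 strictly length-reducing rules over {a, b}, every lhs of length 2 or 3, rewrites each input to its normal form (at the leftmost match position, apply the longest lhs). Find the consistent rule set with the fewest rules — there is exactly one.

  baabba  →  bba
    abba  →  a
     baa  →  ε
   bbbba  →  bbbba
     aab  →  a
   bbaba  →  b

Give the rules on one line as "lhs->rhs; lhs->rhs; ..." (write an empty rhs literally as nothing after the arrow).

aa->a; ab->a; baa->

  | baabba => bba
  | abba => aba => aa => a
  | baa => ε
  | bbbba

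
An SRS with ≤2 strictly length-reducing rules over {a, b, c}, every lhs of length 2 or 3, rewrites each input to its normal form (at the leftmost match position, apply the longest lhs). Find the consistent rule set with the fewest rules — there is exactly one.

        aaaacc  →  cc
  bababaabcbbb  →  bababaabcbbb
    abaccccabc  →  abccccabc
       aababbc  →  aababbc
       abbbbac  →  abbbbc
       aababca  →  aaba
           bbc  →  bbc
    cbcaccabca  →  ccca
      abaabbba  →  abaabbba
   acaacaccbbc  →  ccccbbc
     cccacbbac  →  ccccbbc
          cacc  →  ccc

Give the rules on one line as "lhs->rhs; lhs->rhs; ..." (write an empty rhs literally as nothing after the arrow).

  | aaaacc => aaacc => aacc => acc => cc
  | bababaabcbbb
  | abaccccabc => abccccabc
  | aababbc

ac->c; bca->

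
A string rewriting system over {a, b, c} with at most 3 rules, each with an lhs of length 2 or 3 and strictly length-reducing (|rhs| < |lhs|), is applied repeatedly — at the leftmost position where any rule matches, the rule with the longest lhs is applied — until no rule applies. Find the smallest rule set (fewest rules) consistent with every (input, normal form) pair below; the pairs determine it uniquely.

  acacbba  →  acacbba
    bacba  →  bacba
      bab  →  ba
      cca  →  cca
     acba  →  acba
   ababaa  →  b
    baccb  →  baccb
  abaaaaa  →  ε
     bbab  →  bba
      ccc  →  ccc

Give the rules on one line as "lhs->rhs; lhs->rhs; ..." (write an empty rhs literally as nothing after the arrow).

  | acacbba
  | bacba
  | bab => ba
  | cca

aa->; ab->a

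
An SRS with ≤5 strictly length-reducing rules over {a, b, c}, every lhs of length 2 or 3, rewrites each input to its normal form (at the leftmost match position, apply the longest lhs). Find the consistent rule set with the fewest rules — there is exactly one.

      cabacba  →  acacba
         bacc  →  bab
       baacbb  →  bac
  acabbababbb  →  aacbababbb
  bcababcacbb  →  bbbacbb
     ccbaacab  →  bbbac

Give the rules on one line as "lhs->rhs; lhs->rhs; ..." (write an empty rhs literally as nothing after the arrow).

baa->bb; bcb->ca; cab->ac; cc->b

  | cabacba => acacba
  | bacc => bab
  | baacbb => bbcbb => bcab => bac
  | acabbababbb => aacbababbb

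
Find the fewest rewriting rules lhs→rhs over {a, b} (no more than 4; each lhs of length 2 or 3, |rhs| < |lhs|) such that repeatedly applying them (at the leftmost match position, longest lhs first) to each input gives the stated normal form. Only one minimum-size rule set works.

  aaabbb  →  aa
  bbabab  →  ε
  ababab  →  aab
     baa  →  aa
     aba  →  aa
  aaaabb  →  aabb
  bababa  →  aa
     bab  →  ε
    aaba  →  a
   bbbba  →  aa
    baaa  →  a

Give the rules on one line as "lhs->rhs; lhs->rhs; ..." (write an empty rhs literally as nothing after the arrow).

  | aaabbb => abbb => aa
  | bbabab => bab => ε
  | ababab => aab
  | baa => aa

aaa->a; ba->a; bab->; bbb->a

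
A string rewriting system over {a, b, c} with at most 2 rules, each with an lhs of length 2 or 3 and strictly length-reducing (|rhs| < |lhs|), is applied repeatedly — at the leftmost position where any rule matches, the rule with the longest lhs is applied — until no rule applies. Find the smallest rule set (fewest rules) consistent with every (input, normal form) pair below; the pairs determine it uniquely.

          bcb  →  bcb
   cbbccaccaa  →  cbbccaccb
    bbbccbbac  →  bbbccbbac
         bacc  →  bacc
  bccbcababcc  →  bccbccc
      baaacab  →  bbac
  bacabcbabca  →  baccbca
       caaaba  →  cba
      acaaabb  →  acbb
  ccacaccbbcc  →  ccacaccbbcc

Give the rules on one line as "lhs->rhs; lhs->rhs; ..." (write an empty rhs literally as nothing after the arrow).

  | bcb
  | cbbccaccaa => cbbccaccb
  | bbbccbbac
  | bacc

aa->b; ab->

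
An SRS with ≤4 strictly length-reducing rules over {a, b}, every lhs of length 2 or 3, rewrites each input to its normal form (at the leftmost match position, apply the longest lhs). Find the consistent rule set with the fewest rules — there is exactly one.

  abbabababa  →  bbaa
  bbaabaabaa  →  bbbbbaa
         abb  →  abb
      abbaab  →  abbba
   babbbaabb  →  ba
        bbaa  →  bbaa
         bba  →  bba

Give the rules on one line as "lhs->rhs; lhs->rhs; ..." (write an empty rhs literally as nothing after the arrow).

aaa->b; aab->ba; aba->; bab->aa

  | abbabababa => abaaababa => aababa => baaba => bbaa
  | bbaabaabaa => bbbaaabaa => bbbbbaa
  | abb
  | abbaab => abbba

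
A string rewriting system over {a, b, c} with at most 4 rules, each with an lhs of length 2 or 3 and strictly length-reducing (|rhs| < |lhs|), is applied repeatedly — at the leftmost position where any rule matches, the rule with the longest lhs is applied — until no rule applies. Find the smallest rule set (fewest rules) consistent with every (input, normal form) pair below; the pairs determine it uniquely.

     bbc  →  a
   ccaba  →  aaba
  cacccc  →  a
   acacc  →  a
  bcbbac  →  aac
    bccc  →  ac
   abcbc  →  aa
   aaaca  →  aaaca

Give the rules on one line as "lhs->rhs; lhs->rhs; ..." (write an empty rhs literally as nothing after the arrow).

bb->c; bc->c; caa->; cc->a

  | bbc => cc => a
  | ccaba => aaba
  | cacccc => caacc => cc => a
  | acacc => acaa => a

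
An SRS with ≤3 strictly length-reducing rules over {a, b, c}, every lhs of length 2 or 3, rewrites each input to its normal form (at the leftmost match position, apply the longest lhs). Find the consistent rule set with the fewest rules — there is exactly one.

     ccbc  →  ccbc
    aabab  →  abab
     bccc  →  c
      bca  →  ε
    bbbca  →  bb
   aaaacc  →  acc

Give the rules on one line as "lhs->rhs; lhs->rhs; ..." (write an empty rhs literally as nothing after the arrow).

aa->a; bca->; bcc->

  | ccbc
  | aabab => abab
  | bccc => c
  | bca => ε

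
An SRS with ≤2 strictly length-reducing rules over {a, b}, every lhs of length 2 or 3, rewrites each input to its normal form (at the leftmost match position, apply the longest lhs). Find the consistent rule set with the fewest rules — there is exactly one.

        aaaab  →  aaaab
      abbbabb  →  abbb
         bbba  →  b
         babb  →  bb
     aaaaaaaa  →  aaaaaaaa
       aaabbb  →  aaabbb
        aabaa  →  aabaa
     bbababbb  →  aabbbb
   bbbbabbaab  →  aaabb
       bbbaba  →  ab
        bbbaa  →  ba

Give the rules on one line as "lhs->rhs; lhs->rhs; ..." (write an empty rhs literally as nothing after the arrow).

bab->b; bba->ab

  | aaaab
  | abbbabb => ababbb => abbb
  | bbba => bab => b
  | babb => bb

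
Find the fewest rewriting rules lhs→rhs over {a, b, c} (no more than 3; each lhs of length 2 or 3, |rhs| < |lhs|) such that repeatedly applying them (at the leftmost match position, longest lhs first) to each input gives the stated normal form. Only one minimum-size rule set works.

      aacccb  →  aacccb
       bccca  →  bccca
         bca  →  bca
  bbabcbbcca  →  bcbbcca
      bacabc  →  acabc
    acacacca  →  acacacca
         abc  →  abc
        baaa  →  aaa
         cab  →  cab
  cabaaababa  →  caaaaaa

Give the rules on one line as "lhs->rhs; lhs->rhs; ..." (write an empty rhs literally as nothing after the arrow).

  | aacccb
  | bccca
  | bca
  | bbabcbbcca => bcbbcca

ba->a; bba->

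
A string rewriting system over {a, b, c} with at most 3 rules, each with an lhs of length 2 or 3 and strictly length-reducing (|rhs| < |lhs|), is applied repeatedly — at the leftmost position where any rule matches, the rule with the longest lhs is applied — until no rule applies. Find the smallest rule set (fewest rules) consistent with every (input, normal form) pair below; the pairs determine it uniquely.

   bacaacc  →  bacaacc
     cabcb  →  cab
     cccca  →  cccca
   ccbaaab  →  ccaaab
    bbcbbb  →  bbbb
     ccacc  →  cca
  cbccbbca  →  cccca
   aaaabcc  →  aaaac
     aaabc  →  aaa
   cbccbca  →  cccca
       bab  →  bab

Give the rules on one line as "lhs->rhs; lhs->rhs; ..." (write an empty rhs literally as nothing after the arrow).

bc->; cac->ca; cb->c

  | bacaacc
  | cabcb => cab
  | cccca
  | ccbaaab => ccaaab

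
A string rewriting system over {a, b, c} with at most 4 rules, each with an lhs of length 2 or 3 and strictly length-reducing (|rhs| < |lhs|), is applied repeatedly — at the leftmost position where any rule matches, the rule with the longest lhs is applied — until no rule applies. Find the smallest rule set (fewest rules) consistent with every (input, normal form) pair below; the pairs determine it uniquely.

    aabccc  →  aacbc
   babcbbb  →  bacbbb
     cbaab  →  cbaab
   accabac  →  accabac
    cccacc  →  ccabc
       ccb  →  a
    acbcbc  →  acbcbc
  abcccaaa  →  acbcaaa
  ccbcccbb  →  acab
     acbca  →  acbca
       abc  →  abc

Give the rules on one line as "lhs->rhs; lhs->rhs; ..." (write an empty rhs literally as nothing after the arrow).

bab->ba; bcc->cb; cac->ab; ccb->a

  | aabccc => aacbc
  | babcbbb => bacbbb
  | cbaab
  | accabac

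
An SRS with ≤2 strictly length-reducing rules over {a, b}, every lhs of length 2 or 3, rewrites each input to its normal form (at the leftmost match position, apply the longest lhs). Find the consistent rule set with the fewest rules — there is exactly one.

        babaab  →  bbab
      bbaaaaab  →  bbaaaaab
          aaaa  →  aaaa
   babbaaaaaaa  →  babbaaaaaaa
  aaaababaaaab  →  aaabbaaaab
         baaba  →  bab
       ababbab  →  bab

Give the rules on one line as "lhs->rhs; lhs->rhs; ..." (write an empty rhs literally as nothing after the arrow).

  | babaab => bbab
  | bbaaaaab
  | aaaa
  | babbaaaaaaa

aba->b; bbb->b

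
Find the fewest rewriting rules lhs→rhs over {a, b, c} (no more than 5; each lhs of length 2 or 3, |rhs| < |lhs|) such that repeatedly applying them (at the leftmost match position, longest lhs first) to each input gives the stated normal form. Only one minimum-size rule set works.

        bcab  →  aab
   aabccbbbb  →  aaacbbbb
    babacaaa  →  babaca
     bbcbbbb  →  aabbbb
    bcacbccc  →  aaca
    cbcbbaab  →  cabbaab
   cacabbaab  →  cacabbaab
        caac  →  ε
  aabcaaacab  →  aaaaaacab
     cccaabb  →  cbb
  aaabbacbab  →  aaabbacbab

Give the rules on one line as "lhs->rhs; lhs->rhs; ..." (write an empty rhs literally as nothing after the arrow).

  | bcab => aab
  | aabccbbbb => aaacbbbb
  | babacaaa => babaca
  | bbcbbbb => aabbbb

bbc->aa; bc->a; caa->c; cc->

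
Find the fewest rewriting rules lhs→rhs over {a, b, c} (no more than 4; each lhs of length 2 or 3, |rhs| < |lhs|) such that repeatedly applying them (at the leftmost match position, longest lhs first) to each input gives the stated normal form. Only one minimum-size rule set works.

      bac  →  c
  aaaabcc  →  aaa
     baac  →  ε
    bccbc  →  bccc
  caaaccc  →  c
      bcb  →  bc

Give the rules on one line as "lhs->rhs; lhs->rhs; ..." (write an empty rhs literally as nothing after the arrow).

  | bac => c
  | aaaabcc => aaaac => aaa
  | baac => ac => ε
  | bccbc => bccc

abc->a; ac->; ba->; cb->c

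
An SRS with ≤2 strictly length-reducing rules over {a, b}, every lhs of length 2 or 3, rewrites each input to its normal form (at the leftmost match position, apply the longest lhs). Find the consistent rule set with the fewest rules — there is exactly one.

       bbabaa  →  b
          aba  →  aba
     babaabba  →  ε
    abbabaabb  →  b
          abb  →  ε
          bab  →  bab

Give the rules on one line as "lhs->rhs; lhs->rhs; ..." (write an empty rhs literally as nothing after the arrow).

  | bbabaa => aabaa => baa => b
  | aba
  | babaabba => babbba => baaba => bba => aa => ε
  | abbabaabb => aaabaabb => abaabb => abbb => aab => b

aa->; bb->a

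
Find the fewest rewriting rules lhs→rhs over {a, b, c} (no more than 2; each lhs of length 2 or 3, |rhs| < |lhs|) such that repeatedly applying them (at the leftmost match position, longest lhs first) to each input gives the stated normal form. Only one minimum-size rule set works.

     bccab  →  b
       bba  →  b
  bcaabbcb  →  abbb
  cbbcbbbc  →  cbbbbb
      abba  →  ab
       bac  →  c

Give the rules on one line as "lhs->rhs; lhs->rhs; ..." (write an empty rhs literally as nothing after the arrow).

ba->; bc->b

  | bccab => bcab => bab => b
  | bba => b
  | bcaabbcb => baabbcb => abbcb => abbb
  | cbbcbbbc => cbbbbbc => cbbbbb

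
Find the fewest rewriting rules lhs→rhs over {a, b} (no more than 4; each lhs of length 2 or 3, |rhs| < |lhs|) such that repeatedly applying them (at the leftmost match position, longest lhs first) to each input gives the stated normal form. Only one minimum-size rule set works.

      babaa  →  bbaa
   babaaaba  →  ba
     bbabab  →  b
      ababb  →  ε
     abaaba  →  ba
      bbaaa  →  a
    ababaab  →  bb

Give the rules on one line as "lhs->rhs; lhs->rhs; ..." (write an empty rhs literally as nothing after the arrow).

  | babaa => bbaa
  | babaaaba => bbaaaba => bbbaba => aba => ba
  | bbabab => bbbab => ab => b
  | ababb => babb => bbb => ε

aaa->ba; aab->; ab->b; bbb->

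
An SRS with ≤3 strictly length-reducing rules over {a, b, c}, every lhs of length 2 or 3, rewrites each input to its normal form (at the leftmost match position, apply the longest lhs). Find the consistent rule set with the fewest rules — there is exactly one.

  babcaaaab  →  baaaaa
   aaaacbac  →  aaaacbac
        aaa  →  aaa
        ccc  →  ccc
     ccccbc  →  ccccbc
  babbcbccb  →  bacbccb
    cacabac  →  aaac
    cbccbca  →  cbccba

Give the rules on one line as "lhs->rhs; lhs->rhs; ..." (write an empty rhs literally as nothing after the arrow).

ab->a; ca->a

  | babcaaaab => bacaaaab => baaaaab => baaaaa
  | aaaacbac
  | aaa
  | ccc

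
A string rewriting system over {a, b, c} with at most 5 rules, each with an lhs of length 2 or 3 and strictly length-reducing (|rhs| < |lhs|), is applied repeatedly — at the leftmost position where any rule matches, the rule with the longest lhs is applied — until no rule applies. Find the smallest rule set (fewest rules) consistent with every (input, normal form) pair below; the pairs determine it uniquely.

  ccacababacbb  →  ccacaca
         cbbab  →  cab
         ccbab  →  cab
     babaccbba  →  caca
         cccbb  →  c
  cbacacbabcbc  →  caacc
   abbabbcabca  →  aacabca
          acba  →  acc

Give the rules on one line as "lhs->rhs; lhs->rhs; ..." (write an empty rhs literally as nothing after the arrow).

  | ccacababacbb => ccacacbacbb => ccacacabb => ccacaca
  | cbbab => cab
  | ccbab => cab
  | babaccbba => cbaccbba => cacbba => caca

ba->c; bac->a; bb->; ccb->c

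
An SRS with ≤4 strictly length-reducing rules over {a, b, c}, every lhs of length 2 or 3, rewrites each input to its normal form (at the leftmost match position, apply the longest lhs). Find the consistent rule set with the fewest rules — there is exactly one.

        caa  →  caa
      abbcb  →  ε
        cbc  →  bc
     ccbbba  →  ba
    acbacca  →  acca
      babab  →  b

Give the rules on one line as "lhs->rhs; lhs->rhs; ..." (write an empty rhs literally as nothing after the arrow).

ab->; bb->; cb->b

  | caa
  | abbcb => bcb => bb => ε
  | cbc => bc
  | ccbbba => cbbba => bbba => ba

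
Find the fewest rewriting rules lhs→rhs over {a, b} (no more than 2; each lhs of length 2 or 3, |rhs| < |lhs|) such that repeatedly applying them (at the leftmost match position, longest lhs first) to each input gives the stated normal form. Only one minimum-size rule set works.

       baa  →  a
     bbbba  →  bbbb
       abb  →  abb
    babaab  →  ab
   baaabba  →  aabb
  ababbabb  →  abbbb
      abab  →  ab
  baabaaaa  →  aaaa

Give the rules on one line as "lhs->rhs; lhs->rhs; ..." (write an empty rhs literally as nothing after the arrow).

ba->; bba->bb

  | baa => a
  | bbbba => bbbb
  | abb
  | babaab => baab => ab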